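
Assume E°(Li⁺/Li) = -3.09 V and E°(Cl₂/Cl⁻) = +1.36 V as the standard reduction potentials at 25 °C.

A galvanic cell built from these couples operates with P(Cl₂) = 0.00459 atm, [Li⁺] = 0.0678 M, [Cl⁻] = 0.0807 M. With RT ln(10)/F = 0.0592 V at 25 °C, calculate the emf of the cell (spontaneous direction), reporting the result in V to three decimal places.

Cl₂/Cl⁻ is the cathode (higher E°), Li⁺/Li the anode: E°cell = +1.36 − (-3.09) = +4.45 V, n = 2.
Overall: Cl₂(g) + 2 Li(s) → 2 Cl⁻(aq) + 2 Li⁺(aq)
Q = [Cl⁻]^2·[Li⁺]^2 / (P(Cl₂)); log Q = -2.186.
E = E° − (0.0592/n) log Q = +4.45 − (0.0592/2)(-2.186) = +4.515 V.

+4.515 V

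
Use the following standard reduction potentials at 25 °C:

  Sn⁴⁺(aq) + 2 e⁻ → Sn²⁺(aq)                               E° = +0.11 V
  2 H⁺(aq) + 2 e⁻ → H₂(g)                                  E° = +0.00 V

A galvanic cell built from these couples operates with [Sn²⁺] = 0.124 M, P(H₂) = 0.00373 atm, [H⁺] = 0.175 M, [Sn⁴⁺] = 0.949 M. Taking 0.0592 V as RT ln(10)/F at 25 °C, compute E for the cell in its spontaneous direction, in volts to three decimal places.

Sn⁴⁺/Sn²⁺ is the cathode (higher E°), H⁺/H₂ the anode: E°cell = +0.11 − (+0.00) = +0.11 V, n = 2.
Overall: Sn⁴⁺(aq) + H₂(g) → Sn²⁺(aq) + 2 H⁺(aq)
Q = [Sn²⁺]·[H⁺]^2 / ([Sn⁴⁺]·P(H₂)); log Q = 0.031.
E = E° − (0.0592/n) log Q = +0.11 − (0.0592/2)(0.031) = +0.109 V.

+0.109 V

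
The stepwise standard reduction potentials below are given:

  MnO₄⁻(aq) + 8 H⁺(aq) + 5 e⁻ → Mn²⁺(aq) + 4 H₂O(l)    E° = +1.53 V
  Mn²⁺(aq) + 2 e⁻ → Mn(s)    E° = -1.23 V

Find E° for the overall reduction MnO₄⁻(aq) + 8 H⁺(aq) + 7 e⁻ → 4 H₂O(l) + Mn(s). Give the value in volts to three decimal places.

+0.741 V

Since ΔG° = −nFE° is additive over sequential reductions, n₃E°₃ = n₁E°₁ + n₂E°₂.
E°₃ = (5×+1.53 + 2×-1.23) / 7 = (+5.190) / 7 = +0.741 V.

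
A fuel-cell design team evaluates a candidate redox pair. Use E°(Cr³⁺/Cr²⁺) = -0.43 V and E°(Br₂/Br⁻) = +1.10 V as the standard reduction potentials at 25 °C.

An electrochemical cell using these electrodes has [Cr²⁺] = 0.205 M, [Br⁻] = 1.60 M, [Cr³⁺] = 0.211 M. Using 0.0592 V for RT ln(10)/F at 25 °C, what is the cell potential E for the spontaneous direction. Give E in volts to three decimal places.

+1.517 V

Br₂/Br⁻ is the cathode (higher E°), Cr³⁺/Cr²⁺ the anode: E°cell = +1.10 − (-0.43) = +1.53 V, n = 2.
Overall: Br₂(l) + 2 Cr²⁺(aq) → 2 Br⁻(aq) + 2 Cr³⁺(aq)
Q = [Br⁻]^2·[Cr³⁺]^2 / ([Cr²⁺]^2); log Q = 0.433.
E = E° − (0.0592/n) log Q = +1.53 − (0.0592/2)(0.433) = +1.517 V.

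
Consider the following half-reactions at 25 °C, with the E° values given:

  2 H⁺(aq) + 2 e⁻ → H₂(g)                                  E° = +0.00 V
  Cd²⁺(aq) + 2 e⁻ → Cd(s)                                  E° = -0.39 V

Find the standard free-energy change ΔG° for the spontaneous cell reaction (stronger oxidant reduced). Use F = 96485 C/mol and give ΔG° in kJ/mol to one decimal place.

-75.3 kJ/mol

H⁺/H₂ (E° = +0.00 V) is the cathode; Cd²⁺/Cd (E° = -0.39 V) is the anode, so E°cell = +0.39 V.
Balancing electrons gives n = 2 (lcm of 2 and 2).
ΔG° = −nFE° = −(2)(96485)(+0.39) = -75,258 J = -75.3 kJ/mol.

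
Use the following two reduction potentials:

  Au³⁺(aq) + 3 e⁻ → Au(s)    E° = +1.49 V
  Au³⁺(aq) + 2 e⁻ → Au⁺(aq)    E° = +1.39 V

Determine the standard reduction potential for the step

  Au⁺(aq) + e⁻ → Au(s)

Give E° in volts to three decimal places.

Sequential free energies add, so n₃E°₃ = n₁E°₁ + n₂E°₂.
With n₃ = 3, and the known step contributing 2×(+1.39) V, the unknown satisfies 1·E° = 3×(+1.49) − 2×(+1.39) = +1.690.
E° = +1.690 / 1 = +1.690 V.

+1.690 V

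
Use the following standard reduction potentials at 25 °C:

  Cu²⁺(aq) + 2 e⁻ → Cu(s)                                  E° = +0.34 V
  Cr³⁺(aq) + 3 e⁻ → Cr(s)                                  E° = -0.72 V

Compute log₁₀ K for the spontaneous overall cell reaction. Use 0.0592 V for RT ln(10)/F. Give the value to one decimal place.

Cathode: Cu²⁺/Cu; anode: Cr³⁺/Cr. E°cell = +1.06 V, n = 6.
log K = nE°cell / 0.0592 = (6)(+1.06) / 0.0592 = 107.4.

107.4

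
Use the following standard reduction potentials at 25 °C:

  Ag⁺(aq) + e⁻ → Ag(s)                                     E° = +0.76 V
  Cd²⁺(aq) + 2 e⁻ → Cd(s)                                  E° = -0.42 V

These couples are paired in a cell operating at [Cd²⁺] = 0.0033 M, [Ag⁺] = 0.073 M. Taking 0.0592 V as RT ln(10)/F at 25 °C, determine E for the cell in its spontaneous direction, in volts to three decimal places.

Ag⁺/Ag is the cathode (higher E°), Cd²⁺/Cd the anode: E°cell = +0.76 − (-0.42) = +1.18 V, n = 2.
Overall: 2 Ag⁺(aq) + Cd(s) → 2 Ag(s) + Cd²⁺(aq)
Q = [Cd²⁺] / ([Ag⁺]^2); log Q = -0.208.
E = E° − (0.0592/n) log Q = +1.18 − (0.0592/2)(-0.208) = +1.186 V.

+1.186 V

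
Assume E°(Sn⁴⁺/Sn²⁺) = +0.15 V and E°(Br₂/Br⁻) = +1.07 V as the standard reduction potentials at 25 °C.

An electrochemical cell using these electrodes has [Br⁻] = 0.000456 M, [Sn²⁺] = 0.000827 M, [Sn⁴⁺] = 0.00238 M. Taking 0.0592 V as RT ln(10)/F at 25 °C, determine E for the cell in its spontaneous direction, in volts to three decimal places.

+1.104 V

Br₂/Br⁻ is the cathode (higher E°), Sn⁴⁺/Sn²⁺ the anode: E°cell = +1.07 − (+0.15) = +0.92 V, n = 2.
Overall: Br₂(l) + Sn²⁺(aq) → 2 Br⁻(aq) + Sn⁴⁺(aq)
Q = [Br⁻]^2·[Sn⁴⁺] / ([Sn²⁺]); log Q = -6.223.
E = E° − (0.0592/n) log Q = +0.92 − (0.0592/2)(-6.223) = +1.104 V.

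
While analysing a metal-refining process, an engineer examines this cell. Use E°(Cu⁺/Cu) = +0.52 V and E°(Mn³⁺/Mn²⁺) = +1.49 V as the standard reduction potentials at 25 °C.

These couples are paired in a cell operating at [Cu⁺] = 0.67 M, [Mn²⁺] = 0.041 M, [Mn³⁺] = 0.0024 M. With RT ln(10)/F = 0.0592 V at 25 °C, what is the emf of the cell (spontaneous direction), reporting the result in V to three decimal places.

+0.907 V

Mn³⁺/Mn²⁺ is the cathode (higher E°), Cu⁺/Cu the anode: E°cell = +1.49 − (+0.52) = +0.97 V, n = 1.
Overall: Mn³⁺(aq) + Cu(s) → Mn²⁺(aq) + Cu⁺(aq)
Q = [Mn²⁺]·[Cu⁺] / ([Mn³⁺]); log Q = 1.059.
E = E° − (0.0592/n) log Q = +0.97 − (0.0592/1)(1.059) = +0.907 V.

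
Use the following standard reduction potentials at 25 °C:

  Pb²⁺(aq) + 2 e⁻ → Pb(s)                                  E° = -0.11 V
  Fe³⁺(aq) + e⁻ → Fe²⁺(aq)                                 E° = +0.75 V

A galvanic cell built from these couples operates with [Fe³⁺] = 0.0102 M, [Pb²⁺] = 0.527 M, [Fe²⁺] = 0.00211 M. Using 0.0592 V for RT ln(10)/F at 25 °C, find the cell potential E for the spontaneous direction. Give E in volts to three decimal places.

Fe³⁺/Fe²⁺ is the cathode (higher E°), Pb²⁺/Pb the anode: E°cell = +0.75 − (-0.11) = +0.86 V, n = 2.
Overall: 2 Fe³⁺(aq) + Pb(s) → 2 Fe²⁺(aq) + Pb²⁺(aq)
Q = [Fe²⁺]^2·[Pb²⁺] / ([Fe³⁺]^2); log Q = -1.647.
E = E° − (0.0592/n) log Q = +0.86 − (0.0592/2)(-1.647) = +0.909 V.

+0.909 V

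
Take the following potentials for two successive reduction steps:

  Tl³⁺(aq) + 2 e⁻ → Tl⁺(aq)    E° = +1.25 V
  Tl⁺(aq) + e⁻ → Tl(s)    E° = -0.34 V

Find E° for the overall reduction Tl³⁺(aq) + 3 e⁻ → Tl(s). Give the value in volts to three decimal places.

+0.720 V

Since ΔG° = −nFE° is additive over sequential reductions, n₃E°₃ = n₁E°₁ + n₂E°₂.
E°₃ = (2×+1.25 + 1×-0.34) / 3 = (+2.160) / 3 = +0.720 V.
E° values themselves are not directly additive — weighting by electron count is essential.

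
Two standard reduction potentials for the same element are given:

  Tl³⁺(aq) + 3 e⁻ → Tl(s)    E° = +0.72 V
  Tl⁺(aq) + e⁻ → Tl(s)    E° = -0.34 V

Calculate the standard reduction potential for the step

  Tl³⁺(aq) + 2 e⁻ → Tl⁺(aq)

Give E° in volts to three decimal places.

Sequential free energies add, so n₃E°₃ = n₁E°₁ + n₂E°₂.
With n₃ = 3, and the known step contributing 1×(-0.34) V, the unknown satisfies 2·E° = 3×(+0.72) − 1×(-0.34) = +2.500.
E° = +2.500 / 2 = +1.250 V.

+1.250 V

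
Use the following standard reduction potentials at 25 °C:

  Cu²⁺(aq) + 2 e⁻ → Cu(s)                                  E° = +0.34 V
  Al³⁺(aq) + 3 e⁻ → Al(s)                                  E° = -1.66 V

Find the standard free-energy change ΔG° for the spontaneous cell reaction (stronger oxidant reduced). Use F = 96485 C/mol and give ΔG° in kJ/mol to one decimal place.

-1157.8 kJ/mol

Cu²⁺/Cu (E° = +0.34 V) is the cathode; Al³⁺/Al (E° = -1.66 V) is the anode, so E°cell = +2.00 V.
Balancing electrons gives n = 6 (lcm of 2 and 3).
ΔG° = −nFE° = −(6)(96485)(+2.00) = -1,157,820 J = -1157.8 kJ/mol.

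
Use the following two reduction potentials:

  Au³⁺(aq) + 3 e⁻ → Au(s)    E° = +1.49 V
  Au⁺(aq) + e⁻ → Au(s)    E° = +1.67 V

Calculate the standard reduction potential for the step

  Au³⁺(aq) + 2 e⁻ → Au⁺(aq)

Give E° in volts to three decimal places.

+1.400 V

Sequential free energies add, so n₃E°₃ = n₁E°₁ + n₂E°₂.
With n₃ = 3, and the known step contributing 1×(+1.67) V, the unknown satisfies 2·E° = 3×(+1.49) − 1×(+1.67) = +2.800.
E° = +2.800 / 2 = +1.400 V.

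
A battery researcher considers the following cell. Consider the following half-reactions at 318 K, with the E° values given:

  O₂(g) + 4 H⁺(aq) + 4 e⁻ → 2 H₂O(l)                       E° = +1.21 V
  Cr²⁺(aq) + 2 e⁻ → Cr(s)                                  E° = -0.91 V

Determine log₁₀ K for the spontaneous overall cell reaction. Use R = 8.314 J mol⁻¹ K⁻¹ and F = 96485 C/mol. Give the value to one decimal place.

134.4

Cathode: O₂/H₂O; anode: Cr²⁺/Cr. E°cell = (+1.21) − (-0.91) = +2.12 V, with n = 4.
ΔG° = −nFE° = −RT ln K, so ln K = nFE°/(RT) = (4)(96485)(+2.12) / ((8.314)(318)) = 309.470.
log₁₀ K = 309.470 / ln 10 = 134.4.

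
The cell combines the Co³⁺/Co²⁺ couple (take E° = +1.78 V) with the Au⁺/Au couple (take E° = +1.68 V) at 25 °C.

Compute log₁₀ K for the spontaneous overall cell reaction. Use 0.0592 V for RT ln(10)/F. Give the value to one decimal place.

Cathode: Co³⁺/Co²⁺; anode: Au⁺/Au. E°cell = +0.10 V, n = 1.
log K = nE°cell / 0.0592 = (1)(+0.10) / 0.0592 = 1.7.

1.7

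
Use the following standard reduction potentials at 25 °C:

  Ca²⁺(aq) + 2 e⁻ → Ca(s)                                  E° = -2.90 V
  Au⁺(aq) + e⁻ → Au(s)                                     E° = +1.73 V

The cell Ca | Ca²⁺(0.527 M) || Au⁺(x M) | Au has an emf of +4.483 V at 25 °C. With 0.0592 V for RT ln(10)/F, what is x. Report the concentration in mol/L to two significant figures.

Au⁺/Au is the cathode, Ca²⁺/Ca the anode: E°cell = +4.63 V, n = 2.
Overall reaction: 2 Au⁺(aq) + Ca(s) → 2 Au(s) + Ca²⁺(aq); Q = [Ca²⁺]^1/[Au⁺]^2.
From E = E° − (0.0592/n) log Q: log Q = (E° − E)·n/0.0592 = (+4.63 − (+4.483))·2/0.0592 = 4.9662.
So 2·log[Au⁺] = 1·log(0.527) − log Q = -0.2782 − (4.9662) = -5.2444; log[Au⁺] = -5.2444 / 2 = -2.6222; [Au⁺] = 10^(-2.6222) ≈ 0.0024 M.

0.0024 M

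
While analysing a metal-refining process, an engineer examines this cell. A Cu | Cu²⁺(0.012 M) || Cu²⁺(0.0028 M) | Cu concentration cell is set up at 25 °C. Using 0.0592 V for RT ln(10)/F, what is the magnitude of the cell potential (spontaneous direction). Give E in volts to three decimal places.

For a concentration cell E°cell = 0. The 0.012 M side is the cathode (reduction is favoured where [Cu²⁺] is higher).
With n = 2, E = −(0.0592/2) log([Cu²⁺]ₐₙ/[Cu²⁺]꜀ₐₜ) = −(0.0592/2) log(0.0028/0.012) = −(0.0592/2)(-0.632) = +0.019 V.

+0.019 V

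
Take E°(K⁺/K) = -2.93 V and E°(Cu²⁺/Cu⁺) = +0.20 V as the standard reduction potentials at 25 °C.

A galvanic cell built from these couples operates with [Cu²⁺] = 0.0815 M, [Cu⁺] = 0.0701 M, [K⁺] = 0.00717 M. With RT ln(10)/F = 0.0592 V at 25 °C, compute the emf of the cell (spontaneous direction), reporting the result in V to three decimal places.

Cu²⁺/Cu⁺ is the cathode (higher E°), K⁺/K the anode: E°cell = +0.20 − (-2.93) = +3.13 V, n = 1.
Overall: Cu²⁺(aq) + K(s) → Cu⁺(aq) + K⁺(aq)
Q = [Cu⁺]·[K⁺] / ([Cu²⁺]); log Q = -2.210.
E = E° − (0.0592/n) log Q = +3.13 − (0.0592/1)(-2.210) = +3.261 V.

+3.261 V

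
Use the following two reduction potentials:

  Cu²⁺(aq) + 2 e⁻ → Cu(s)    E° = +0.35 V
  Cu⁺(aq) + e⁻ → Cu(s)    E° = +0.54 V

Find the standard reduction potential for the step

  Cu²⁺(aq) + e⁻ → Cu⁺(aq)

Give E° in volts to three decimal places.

Sequential free energies add, so n₃E°₃ = n₁E°₁ + n₂E°₂.
With n₃ = 2, and the known step contributing 1×(+0.54) V, the unknown satisfies 1·E° = 2×(+0.35) − 1×(+0.54) = +0.160.
E° = +0.160 / 1 = +0.160 V.

+0.160 V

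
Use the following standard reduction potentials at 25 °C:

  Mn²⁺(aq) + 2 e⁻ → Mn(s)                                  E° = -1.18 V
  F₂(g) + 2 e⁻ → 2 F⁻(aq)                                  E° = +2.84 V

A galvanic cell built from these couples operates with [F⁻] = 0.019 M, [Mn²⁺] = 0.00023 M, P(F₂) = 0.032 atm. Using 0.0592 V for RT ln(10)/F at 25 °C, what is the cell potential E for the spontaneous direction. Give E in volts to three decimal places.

F₂/F⁻ is the cathode (higher E°), Mn²⁺/Mn the anode: E°cell = +2.84 − (-1.18) = +4.02 V, n = 2.
Overall: F₂(g) + Mn(s) → 2 F⁻(aq) + Mn²⁺(aq)
Q = [F⁻]^2·[Mn²⁺] / (P(F₂)); log Q = -5.586.
E = E° − (0.0592/n) log Q = +4.02 − (0.0592/2)(-5.586) = +4.185 V.

+4.185 V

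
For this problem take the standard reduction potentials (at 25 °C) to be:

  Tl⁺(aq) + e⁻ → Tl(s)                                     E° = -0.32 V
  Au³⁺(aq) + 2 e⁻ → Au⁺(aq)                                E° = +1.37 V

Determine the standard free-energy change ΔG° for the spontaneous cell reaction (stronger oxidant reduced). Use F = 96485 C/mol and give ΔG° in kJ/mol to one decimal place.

Au³⁺/Au⁺ (E° = +1.37 V) is the cathode; Tl⁺/Tl (E° = -0.32 V) is the anode, so E°cell = +1.69 V.
Balancing electrons gives n = 2 (lcm of 2 and 1).
ΔG° = −nFE° = −(2)(96485)(+1.69) = -326,119 J = -326.1 kJ/mol.

-326.1 kJ/mol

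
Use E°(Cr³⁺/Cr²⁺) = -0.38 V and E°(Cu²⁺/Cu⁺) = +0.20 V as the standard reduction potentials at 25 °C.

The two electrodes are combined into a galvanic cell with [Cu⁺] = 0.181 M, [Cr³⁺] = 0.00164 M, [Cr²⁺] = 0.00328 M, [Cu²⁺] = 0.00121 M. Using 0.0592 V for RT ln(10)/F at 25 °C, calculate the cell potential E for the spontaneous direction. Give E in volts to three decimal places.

+0.469 V

Cu²⁺/Cu⁺ is the cathode (higher E°), Cr³⁺/Cr²⁺ the anode: E°cell = +0.20 − (-0.38) = +0.58 V, n = 1.
Overall: Cu²⁺(aq) + Cr²⁺(aq) → Cu⁺(aq) + Cr³⁺(aq)
Q = [Cu⁺]·[Cr³⁺] / ([Cu²⁺]·[Cr²⁺]); log Q = 1.874.
E = E° − (0.0592/n) log Q = +0.58 − (0.0592/1)(1.874) = +0.469 V.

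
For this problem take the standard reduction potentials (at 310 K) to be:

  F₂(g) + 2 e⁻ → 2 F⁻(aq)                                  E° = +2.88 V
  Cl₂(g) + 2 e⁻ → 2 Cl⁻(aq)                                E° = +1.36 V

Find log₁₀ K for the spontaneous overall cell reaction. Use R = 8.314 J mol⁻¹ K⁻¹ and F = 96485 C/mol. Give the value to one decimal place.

49.4

Cathode: F₂/F⁻; anode: Cl₂/Cl⁻. E°cell = (+2.88) − (+1.36) = +1.52 V, with n = 2.
ΔG° = −nFE° = −RT ln K, so ln K = nFE°/(RT) = (2)(96485)(+1.52) / ((8.314)(310)) = 113.805.
log₁₀ K = 113.805 / ln 10 = 49.4.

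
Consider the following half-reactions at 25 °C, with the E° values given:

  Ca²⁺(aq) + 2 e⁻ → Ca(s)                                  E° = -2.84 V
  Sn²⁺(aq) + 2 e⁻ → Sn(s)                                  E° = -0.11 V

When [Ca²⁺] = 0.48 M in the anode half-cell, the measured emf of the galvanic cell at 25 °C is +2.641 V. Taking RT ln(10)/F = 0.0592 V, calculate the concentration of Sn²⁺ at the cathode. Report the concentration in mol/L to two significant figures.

Sn²⁺/Sn is the cathode, Ca²⁺/Ca the anode: E°cell = +2.73 V, n = 2.
Overall reaction: Sn²⁺(aq) + Ca(s) → Sn(s) + Ca²⁺(aq); Q = [Ca²⁺]^1/[Sn²⁺]^1.
From E = E° − (0.0592/n) log Q: log Q = (E° − E)·n/0.0592 = (+2.73 − (+2.641))·2/0.0592 = 3.0068.
So 1·log[Sn²⁺] = 1·log(0.48) − log Q = -0.3188 − (3.0068) = -3.3256; [Sn²⁺] = 10^(-3.3256) ≈ 0.00047 M.

0.00047 M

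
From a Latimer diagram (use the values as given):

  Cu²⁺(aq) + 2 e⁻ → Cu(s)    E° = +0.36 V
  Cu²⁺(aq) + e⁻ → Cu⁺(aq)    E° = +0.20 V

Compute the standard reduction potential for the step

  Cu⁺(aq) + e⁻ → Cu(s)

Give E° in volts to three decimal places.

+0.520 V

Sequential free energies add, so n₃E°₃ = n₁E°₁ + n₂E°₂.
With n₃ = 2, and the known step contributing 1×(+0.20) V, the unknown satisfies 1·E° = 2×(+0.36) − 1×(+0.20) = +0.520.
E° = +0.520 / 1 = +0.520 V.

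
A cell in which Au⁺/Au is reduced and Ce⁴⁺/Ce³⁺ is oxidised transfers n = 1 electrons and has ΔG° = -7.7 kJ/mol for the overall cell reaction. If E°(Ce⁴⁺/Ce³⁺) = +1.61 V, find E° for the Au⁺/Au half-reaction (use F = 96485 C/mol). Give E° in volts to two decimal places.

+1.69 V

E°cell = −ΔG°/(nF) = −(-7.7×10³)/((1)(96485)) = +0.080 V.
Since Au⁺/Au is the cathode and Ce⁴⁺/Ce³⁺ the anode, E°cell = E°(Au⁺/Au) − E°(Ce⁴⁺/Ce³⁺).
So E°(Au⁺/Au) = E°cell + E°(Ce⁴⁺/Ce³⁺) = +0.080 + (+1.61) = +1.69 V.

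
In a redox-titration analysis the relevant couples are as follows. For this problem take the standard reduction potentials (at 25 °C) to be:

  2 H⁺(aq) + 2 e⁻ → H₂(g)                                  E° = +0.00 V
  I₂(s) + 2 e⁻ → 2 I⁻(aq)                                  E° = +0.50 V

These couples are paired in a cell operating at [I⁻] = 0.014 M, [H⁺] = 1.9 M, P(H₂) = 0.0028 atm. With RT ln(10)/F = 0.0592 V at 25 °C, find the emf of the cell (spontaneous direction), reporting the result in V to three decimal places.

I₂/I⁻ is the cathode (higher E°), H⁺/H₂ the anode: E°cell = +0.50 − (+0.00) = +0.50 V, n = 2.
Overall: I₂(s) + H₂(g) → 2 I⁻(aq) + 2 H⁺(aq)
Q = [I⁻]^2·[H⁺]^2 / (P(H₂)); log Q = -0.597.
E = E° − (0.0592/n) log Q = +0.50 − (0.0592/2)(-0.597) = +0.518 V.

+0.518 V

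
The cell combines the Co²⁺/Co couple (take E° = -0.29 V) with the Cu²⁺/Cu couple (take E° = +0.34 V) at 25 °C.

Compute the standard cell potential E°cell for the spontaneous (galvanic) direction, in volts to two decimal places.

+0.63 V

The Cu²⁺/Cu couple has the higher reduction potential, so it is the cathode; Co²⁺/Co is oxidised at the anode.
E°cell = E°(cathode) − E°(anode) = (+0.34) − (-0.29) = +0.63 V.
Since E°cell > 0, the reaction is spontaneous under standard conditions.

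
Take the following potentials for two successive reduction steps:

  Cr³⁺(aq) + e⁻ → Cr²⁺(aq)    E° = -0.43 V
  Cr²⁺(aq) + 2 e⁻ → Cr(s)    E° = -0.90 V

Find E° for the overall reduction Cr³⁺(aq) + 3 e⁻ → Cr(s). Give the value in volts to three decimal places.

Adding the free-energy changes (−nFE°) of the two steps gives −n₃FE°₃ = −n₁FE°₁ − n₂FE°₂.
E°₃ = (1×-0.43 + 2×-0.90) / 3 = (-2.230) / 3 = -0.743 V.

-0.743 V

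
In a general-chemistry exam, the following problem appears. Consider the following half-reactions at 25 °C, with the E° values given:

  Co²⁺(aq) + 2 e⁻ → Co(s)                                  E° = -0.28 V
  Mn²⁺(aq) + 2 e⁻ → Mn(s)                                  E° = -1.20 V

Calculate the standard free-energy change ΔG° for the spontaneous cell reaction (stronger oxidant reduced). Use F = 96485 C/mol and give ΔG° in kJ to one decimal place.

Co²⁺/Co (E° = -0.28 V) is the cathode; Mn²⁺/Mn (E° = -1.20 V) is the anode, so E°cell = +0.92 V.
Balancing electrons gives n = 2 (lcm of 2 and 2).
ΔG° = −nFE° = −(2)(96485)(+0.92) = -177,532 J = -177.5 kJ.

-177.5 kJ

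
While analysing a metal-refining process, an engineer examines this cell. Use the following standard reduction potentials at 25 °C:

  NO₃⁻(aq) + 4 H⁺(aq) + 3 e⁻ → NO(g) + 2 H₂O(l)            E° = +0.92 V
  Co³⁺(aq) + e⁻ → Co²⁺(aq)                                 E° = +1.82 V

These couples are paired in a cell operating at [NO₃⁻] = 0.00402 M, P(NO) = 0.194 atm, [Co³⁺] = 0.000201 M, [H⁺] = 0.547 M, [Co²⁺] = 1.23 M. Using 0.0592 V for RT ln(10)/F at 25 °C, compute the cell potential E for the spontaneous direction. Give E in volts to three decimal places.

+0.730 V

Co³⁺/Co²⁺ is the cathode (higher E°), NO₃⁻/NO the anode: E°cell = +1.82 − (+0.92) = +0.90 V, n = 3.
Overall: 3 Co³⁺(aq) + NO(g) + 2 H₂O(l) → 3 Co²⁺(aq) + NO₃⁻(aq) + 4 H⁺(aq)
Q = [Co²⁺]^3·[NO₃⁻]·[H⁺]^4 / ([Co³⁺]^3·P(NO)); log Q = 8.629.
E = E° − (0.0592/n) log Q = +0.90 − (0.0592/3)(8.629) = +0.730 V.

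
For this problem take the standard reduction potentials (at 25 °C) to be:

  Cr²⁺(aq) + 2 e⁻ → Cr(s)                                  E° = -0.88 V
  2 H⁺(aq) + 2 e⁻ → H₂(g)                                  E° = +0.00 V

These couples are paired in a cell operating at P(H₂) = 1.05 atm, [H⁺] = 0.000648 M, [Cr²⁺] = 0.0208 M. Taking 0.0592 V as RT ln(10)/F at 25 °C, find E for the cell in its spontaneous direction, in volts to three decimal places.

H⁺/H₂ is the cathode (higher E°), Cr²⁺/Cr the anode: E°cell = +0.00 − (-0.88) = +0.88 V, n = 2.
Overall: 2 H⁺(aq) + Cr(s) → H₂(g) + Cr²⁺(aq)
Q = P(H₂)·[Cr²⁺] / ([H⁺]^2); log Q = 4.716.
E = E° − (0.0592/n) log Q = +0.88 − (0.0592/2)(4.716) = +0.740 V.

+0.740 V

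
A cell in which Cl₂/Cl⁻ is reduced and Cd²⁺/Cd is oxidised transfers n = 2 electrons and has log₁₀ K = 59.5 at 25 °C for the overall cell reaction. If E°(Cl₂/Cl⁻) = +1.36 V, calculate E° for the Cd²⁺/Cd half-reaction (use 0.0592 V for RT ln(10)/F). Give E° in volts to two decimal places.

-0.40 V

E°cell = (0.0592/n)·log K = (0.0592/2)(59.5) = +1.761 V.
Since Cl₂/Cl⁻ is the cathode and Cd²⁺/Cd the anode, E°cell = E°(Cl₂/Cl⁻) − E°(Cd²⁺/Cd).
So E°(Cd²⁺/Cd) = E°(Cl₂/Cl⁻) − E°cell = (+1.36) − (+1.761) = -0.40 V.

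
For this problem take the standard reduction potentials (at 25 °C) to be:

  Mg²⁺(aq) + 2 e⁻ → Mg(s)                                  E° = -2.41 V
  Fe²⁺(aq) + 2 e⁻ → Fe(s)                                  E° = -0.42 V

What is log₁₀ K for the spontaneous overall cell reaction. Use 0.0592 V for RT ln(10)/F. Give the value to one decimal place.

Cathode: Fe²⁺/Fe; anode: Mg²⁺/Mg. E°cell = +1.99 V, n = 2.
log K = nE°cell / 0.0592 = (2)(+1.99) / 0.0592 = 67.2.

67.2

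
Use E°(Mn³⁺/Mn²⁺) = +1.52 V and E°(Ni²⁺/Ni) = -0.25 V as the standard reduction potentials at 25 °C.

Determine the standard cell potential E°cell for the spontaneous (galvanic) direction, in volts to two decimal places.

+1.77 V

The Mn³⁺/Mn²⁺ couple has the higher reduction potential, so it is the cathode; Ni²⁺/Ni is oxidised at the anode.
E°cell = E°(cathode) − E°(anode) = (+1.52) − (-0.25) = +1.77 V.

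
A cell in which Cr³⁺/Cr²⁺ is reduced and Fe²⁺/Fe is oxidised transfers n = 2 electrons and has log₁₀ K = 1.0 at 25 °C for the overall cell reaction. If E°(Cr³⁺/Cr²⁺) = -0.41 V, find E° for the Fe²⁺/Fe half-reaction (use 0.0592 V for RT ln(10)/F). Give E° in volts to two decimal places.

E°cell = (0.0592/n)·log K = (0.0592/2)(1.0) = +0.030 V.
Since Cr³⁺/Cr²⁺ is the cathode and Fe²⁺/Fe the anode, E°cell = E°(Cr³⁺/Cr²⁺) − E°(Fe²⁺/Fe).
So E°(Fe²⁺/Fe) = E°(Cr³⁺/Cr²⁺) − E°cell = (-0.41) − (+0.030) = -0.44 V.

-0.44 V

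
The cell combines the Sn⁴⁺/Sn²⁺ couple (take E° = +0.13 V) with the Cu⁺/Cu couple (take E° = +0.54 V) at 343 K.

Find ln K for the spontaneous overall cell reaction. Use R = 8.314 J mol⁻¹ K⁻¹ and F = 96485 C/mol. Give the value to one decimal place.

Cathode: Cu⁺/Cu; anode: Sn⁴⁺/Sn²⁺. E°cell = (+0.54) − (+0.13) = +0.41 V, with n = 2.
ΔG° = −nFE° = −RT ln K, so ln K = nFE°/(RT) = (2)(96485)(+0.41) / ((8.314)(343)) = 27.744.

27.7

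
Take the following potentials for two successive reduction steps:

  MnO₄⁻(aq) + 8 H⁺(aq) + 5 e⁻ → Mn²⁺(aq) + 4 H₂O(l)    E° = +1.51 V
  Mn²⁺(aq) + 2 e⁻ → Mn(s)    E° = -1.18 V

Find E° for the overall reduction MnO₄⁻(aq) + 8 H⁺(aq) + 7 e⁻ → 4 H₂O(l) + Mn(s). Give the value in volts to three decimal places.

+0.741 V

Adding the free-energy changes (−nFE°) of the two steps gives −n₃FE°₃ = −n₁FE°₁ − n₂FE°₂.
E°₃ = (5×+1.51 + 2×-1.18) / 7 = (+5.190) / 7 = +0.741 V.
Simply averaging or adding the two E° values would be wrong; the electron-weighted sum is required.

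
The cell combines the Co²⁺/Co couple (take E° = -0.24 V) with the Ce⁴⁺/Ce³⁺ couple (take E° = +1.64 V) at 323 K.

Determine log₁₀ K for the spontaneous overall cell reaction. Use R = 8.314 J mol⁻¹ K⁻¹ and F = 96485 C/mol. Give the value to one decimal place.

58.7

Cathode: Ce⁴⁺/Ce³⁺; anode: Co²⁺/Co. E°cell = (+1.64) − (-0.24) = +1.88 V, with n = 2.
ΔG° = −nFE° = −RT ln K, so ln K = nFE°/(RT) = (2)(96485)(+1.88) / ((8.314)(323)) = 135.094.
log₁₀ K = 135.094 / ln 10 = 58.7.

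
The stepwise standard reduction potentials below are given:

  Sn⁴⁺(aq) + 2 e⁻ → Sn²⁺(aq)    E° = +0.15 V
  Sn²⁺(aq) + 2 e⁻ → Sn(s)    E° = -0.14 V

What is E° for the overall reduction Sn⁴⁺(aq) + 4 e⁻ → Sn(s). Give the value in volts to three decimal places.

Since ΔG° = −nFE° is additive over sequential reductions, n₃E°₃ = n₁E°₁ + n₂E°₂.
E°₃ = (2×+0.15 + 2×-0.14) / 4 = (+0.020) / 4 = +0.005 V.

+0.005 V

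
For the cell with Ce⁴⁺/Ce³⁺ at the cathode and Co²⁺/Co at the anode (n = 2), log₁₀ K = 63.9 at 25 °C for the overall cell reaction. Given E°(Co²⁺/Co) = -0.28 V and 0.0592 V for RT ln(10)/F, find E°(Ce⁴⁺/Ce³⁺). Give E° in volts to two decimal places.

+1.61 V

E°cell = (0.0592/n)·log K = (0.0592/2)(63.9) = +1.891 V.
Since Ce⁴⁺/Ce³⁺ is the cathode and Co²⁺/Co the anode, E°cell = E°(Ce⁴⁺/Ce³⁺) − E°(Co²⁺/Co).
So E°(Ce⁴⁺/Ce³⁺) = E°cell + E°(Co²⁺/Co) = +1.891 + (-0.28) = +1.61 V.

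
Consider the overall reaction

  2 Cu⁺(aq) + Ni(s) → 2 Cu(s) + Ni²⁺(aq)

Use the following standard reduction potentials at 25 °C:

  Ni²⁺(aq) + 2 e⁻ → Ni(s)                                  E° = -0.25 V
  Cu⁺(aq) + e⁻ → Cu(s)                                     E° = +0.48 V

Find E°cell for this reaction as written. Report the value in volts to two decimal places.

+0.73 V

The Cu⁺/Cu couple has the higher reduction potential, so it is the cathode; Ni²⁺/Ni is oxidised at the anode.
E°cell = E°(cathode) − E°(anode) = (+0.48) − (-0.25) = +0.73 V.
Since E°cell > 0, the reaction is spontaneous under standard conditions.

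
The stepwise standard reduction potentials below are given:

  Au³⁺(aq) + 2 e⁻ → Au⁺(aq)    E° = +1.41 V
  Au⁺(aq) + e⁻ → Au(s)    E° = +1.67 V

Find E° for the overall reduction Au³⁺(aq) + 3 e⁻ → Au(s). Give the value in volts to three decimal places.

Adding the free-energy changes (−nFE°) of the two steps gives −n₃FE°₃ = −n₁FE°₁ − n₂FE°₂.
E°₃ = (2×+1.41 + 1×+1.67) / 3 = (+4.490) / 3 = +1.497 V.

+1.497 V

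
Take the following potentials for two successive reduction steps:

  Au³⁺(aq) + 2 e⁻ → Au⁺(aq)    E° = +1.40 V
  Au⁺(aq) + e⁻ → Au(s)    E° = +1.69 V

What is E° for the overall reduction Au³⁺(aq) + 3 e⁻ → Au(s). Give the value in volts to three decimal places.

+1.497 V

Since ΔG° = −nFE° is additive over sequential reductions, n₃E°₃ = n₁E°₁ + n₂E°₂.
E°₃ = (2×+1.40 + 1×+1.69) / 3 = (+4.490) / 3 = +1.497 V.
E° values themselves are not directly additive — weighting by electron count is essential.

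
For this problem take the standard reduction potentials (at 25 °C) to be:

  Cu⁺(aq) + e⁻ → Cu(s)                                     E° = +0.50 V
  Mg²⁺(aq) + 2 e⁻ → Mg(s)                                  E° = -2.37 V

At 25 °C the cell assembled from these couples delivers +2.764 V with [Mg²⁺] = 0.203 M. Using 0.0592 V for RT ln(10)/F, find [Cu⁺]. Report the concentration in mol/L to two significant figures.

0.0073 M

Cu⁺/Cu is the cathode, Mg²⁺/Mg the anode: E°cell = +2.87 V, n = 2.
Overall reaction: 2 Cu⁺(aq) + Mg(s) → 2 Cu(s) + Mg²⁺(aq); Q = [Mg²⁺]^1/[Cu⁺]^2.
From E = E° − (0.0592/n) log Q: log Q = (E° − E)·n/0.0592 = (+2.87 − (+2.764))·2/0.0592 = 3.5811.
So 2·log[Cu⁺] = 1·log(0.203) − log Q = -0.6925 − (3.5811) = -4.2736; log[Cu⁺] = -4.2736 / 2 = -2.1368; [Cu⁺] = 10^(-2.1368) ≈ 0.0073 M.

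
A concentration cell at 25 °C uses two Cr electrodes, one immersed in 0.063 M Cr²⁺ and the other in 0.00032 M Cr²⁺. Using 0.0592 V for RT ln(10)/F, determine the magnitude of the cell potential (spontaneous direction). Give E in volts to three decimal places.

+0.068 V

For a concentration cell E°cell = 0. The 0.063 M side is the cathode (reduction is favoured where [Cr²⁺] is higher).
With n = 2, E = −(0.0592/2) log([Cr²⁺]ₐₙ/[Cr²⁺]꜀ₐₜ) = −(0.0592/2) log(0.00032/0.063) = −(0.0592/2)(-2.294) = +0.068 V.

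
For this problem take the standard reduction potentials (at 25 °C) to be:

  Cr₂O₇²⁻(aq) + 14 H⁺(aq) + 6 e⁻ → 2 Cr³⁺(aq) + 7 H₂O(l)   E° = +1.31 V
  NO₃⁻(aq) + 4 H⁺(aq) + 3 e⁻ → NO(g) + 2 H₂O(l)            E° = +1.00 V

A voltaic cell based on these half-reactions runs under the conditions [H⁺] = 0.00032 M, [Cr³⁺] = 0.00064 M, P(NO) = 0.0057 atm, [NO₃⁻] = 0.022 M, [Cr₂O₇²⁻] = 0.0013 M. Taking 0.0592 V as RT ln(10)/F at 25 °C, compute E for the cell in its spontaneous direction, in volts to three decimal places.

+0.126 V

Cr₂O₇²⁻/Cr³⁺ is the cathode (higher E°), NO₃⁻/NO the anode: E°cell = +1.31 − (+1.00) = +0.31 V, n = 6.
Overall: Cr₂O₇²⁻(aq) + 6 H⁺(aq) + 2 NO(g) → 2 Cr³⁺(aq) + 3 H₂O(l) + 2 NO₃⁻(aq)
Q = [Cr³⁺]^2·[NO₃⁻]^2 / ([Cr₂O₇²⁻]·[H⁺]^6·P(NO)^2); log Q = 18.641.
E = E° − (0.0592/n) log Q = +0.31 − (0.0592/6)(18.641) = +0.126 V.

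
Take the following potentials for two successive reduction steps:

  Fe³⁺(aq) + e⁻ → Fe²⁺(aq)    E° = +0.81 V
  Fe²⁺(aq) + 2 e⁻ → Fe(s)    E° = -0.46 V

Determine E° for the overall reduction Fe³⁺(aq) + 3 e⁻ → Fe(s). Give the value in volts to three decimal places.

Adding the free-energy changes (−nFE°) of the two steps gives −n₃FE°₃ = −n₁FE°₁ − n₂FE°₂.
E°₃ = (1×+0.81 + 2×-0.46) / 3 = (-0.110) / 3 = -0.037 V.

-0.037 V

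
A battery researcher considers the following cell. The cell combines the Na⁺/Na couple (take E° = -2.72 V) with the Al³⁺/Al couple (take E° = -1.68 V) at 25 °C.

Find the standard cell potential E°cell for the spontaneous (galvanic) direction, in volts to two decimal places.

+1.04 V

The Al³⁺/Al couple has the higher reduction potential, so it is the cathode; Na⁺/Na is oxidised at the anode.
E°cell = E°(cathode) − E°(anode) = (-1.68) − (-2.72) = +1.04 V.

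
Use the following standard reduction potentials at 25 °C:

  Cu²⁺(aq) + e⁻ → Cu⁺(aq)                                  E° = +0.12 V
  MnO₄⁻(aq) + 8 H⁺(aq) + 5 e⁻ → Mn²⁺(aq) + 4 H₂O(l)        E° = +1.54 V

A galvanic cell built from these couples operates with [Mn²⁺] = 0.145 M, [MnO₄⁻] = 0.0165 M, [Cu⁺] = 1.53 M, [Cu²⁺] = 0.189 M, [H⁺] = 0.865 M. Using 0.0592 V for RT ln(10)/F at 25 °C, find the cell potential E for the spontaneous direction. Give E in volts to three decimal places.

+1.457 V

MnO₄⁻/Mn²⁺ is the cathode (higher E°), Cu²⁺/Cu⁺ the anode: E°cell = +1.54 − (+0.12) = +1.42 V, n = 5.
Overall: MnO₄⁻(aq) + 8 H⁺(aq) + 5 Cu⁺(aq) → Mn²⁺(aq) + 4 H₂O(l) + 5 Cu²⁺(aq)
Q = [Mn²⁺]·[Cu²⁺]^5 / ([MnO₄⁻]·[H⁺]^8·[Cu⁺]^5); log Q = -3.093.
E = E° − (0.0592/n) log Q = +1.42 − (0.0592/5)(-3.093) = +1.457 V.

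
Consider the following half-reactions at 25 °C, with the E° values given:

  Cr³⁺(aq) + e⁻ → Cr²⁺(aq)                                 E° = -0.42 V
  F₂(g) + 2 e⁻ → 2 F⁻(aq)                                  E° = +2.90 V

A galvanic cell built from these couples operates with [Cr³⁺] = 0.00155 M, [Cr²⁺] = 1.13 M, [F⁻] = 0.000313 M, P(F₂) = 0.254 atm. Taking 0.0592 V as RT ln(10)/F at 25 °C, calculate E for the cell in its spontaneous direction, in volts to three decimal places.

F₂/F⁻ is the cathode (higher E°), Cr³⁺/Cr²⁺ the anode: E°cell = +2.90 − (-0.42) = +3.32 V, n = 2.
Overall: F₂(g) + 2 Cr²⁺(aq) → 2 F⁻(aq) + 2 Cr³⁺(aq)
Q = [F⁻]^2·[Cr³⁺]^2 / (P(F₂)·[Cr²⁺]^2); log Q = -12.139.
E = E° − (0.0592/n) log Q = +3.32 − (0.0592/2)(-12.139) = +3.679 V.

+3.679 V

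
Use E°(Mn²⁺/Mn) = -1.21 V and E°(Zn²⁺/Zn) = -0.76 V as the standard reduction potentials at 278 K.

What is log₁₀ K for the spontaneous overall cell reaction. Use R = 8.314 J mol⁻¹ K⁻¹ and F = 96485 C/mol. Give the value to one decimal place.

16.3

Cathode: Zn²⁺/Zn; anode: Mn²⁺/Mn. E°cell = (-0.76) − (-1.21) = +0.45 V, with n = 2.
ΔG° = −nFE° = −RT ln K, so ln K = nFE°/(RT) = (2)(96485)(+0.45) / ((8.314)(278)) = 37.571.
log₁₀ K = 37.571 / ln 10 = 16.3.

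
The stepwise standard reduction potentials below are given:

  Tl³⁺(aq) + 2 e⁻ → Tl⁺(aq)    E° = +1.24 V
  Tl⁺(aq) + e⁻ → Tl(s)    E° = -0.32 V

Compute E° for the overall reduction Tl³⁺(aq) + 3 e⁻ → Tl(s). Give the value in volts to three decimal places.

+0.720 V

Standard free energies of sequential steps add: ΔG°₃ = ΔG°₁ + ΔG°₂, so n₃E°₃ = n₁E°₁ + n₂E°₂.
E°₃ = (2×+1.24 + 1×-0.32) / 3 = (+2.160) / 3 = +0.720 V.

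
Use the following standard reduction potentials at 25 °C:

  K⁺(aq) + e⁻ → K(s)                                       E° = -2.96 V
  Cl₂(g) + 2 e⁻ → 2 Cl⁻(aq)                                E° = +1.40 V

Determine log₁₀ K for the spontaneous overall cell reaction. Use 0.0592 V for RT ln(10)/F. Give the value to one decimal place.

147.3

Cathode: Cl₂/Cl⁻; anode: K⁺/K. E°cell = +4.36 V, n = 2.
log K = nE°cell / 0.0592 = (2)(+4.36) / 0.0592 = 147.3.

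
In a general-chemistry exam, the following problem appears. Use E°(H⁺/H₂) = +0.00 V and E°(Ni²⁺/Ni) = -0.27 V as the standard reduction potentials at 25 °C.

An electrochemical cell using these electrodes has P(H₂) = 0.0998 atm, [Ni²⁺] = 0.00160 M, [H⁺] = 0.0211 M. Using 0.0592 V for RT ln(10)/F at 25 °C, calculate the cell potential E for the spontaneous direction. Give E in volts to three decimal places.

+0.283 V

H⁺/H₂ is the cathode (higher E°), Ni²⁺/Ni the anode: E°cell = +0.00 − (-0.27) = +0.27 V, n = 2.
Overall: 2 H⁺(aq) + Ni(s) → H₂(g) + Ni²⁺(aq)
Q = P(H₂)·[Ni²⁺] / ([H⁺]^2); log Q = -0.445.
E = E° − (0.0592/n) log Q = +0.27 − (0.0592/2)(-0.445) = +0.283 V.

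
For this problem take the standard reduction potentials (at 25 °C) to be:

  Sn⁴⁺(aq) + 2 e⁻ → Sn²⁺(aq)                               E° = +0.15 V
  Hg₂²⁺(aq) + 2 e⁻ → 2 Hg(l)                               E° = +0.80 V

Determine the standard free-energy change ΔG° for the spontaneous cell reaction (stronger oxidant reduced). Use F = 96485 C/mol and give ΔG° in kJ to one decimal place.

-125.4 kJ

Hg₂²⁺/Hg (E° = +0.80 V) is the cathode; Sn⁴⁺/Sn²⁺ (E° = +0.15 V) is the anode, so E°cell = +0.65 V.
Balancing electrons gives n = 2 (lcm of 2 and 2).
ΔG° = −nFE° = −(2)(96485)(+0.65) = -125,430 J = -125.4 kJ.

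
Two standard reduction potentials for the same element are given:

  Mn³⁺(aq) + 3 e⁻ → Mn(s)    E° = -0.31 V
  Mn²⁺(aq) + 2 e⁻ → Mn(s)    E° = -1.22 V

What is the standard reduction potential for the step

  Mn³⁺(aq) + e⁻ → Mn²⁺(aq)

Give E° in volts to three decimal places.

+1.510 V

Sequential free energies add, so n₃E°₃ = n₁E°₁ + n₂E°₂.
With n₃ = 3, and the known step contributing 2×(-1.22) V, the unknown satisfies 1·E° = 3×(-0.31) − 2×(-1.22) = +1.510.
E° = +1.510 / 1 = +1.510 V.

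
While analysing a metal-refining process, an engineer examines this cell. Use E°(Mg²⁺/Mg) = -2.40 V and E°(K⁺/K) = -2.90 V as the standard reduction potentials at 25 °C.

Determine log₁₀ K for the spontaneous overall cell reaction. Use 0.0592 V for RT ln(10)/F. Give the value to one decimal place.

16.9

Cathode: Mg²⁺/Mg; anode: K⁺/K. E°cell = +0.50 V, n = 2.
log K = nE°cell / 0.0592 = (2)(+0.50) / 0.0592 = 16.9.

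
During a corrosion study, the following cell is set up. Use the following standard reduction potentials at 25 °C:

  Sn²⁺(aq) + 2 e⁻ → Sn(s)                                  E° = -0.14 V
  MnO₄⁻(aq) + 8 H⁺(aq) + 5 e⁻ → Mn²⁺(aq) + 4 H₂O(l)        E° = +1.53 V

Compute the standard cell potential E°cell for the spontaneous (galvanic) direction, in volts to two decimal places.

+1.67 V

The MnO₄⁻/Mn²⁺ couple has the higher reduction potential, so it is the cathode; Sn²⁺/Sn is oxidised at the anode.
E°cell = E°(cathode) − E°(anode) = (+1.53) − (-0.14) = +1.67 V.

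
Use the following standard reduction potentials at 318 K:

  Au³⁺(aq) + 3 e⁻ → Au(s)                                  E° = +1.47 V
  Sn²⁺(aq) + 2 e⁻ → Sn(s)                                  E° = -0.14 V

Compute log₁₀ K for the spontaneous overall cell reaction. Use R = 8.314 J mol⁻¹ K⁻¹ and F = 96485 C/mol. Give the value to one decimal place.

Cathode: Au³⁺/Au; anode: Sn²⁺/Sn. E°cell = (+1.47) − (-0.14) = +1.61 V, with n = 6.
ΔG° = −nFE° = −RT ln K, so ln K = nFE°/(RT) = (6)(96485)(+1.61) / ((8.314)(318)) = 352.533.
log₁₀ K = 352.533 / ln 10 = 153.1.

153.1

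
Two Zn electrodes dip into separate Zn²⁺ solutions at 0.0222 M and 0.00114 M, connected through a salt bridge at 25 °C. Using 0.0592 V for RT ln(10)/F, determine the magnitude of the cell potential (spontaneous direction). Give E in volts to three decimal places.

For a concentration cell E°cell = 0. The 0.0222 M side is the cathode (reduction is favoured where [Zn²⁺] is higher).
With n = 2, E = −(0.0592/2) log([Zn²⁺]ₐₙ/[Zn²⁺]꜀ₐₜ) = −(0.0592/2) log(0.00114/0.0222) = −(0.0592/2)(-1.289) = +0.038 V.

+0.038 V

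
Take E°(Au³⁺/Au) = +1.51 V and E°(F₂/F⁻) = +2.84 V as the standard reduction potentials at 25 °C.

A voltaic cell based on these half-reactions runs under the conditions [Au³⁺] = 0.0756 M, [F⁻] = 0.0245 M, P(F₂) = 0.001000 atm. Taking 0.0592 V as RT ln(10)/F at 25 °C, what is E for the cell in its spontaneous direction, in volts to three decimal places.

+1.359 V

F₂/F⁻ is the cathode (higher E°), Au³⁺/Au the anode: E°cell = +2.84 − (+1.51) = +1.33 V, n = 6.
Overall: 3 F₂(g) + 2 Au(s) → 6 F⁻(aq) + 2 Au³⁺(aq)
Q = [F⁻]^6·[Au³⁺]^2 / (P(F₂)^3); log Q = -2.908.
E = E° − (0.0592/n) log Q = +1.33 − (0.0592/6)(-2.908) = +1.359 V.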